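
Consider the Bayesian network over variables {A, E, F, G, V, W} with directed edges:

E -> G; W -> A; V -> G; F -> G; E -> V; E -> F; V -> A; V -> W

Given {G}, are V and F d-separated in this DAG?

No

There are 4 undirected paths between V and F; checking each against the conditioning set {G}:
Path 1: V → G ← F
  G is a collider and G is conditioned on, which opens it — no node blocks this path, so it is active.
Path 2: V → G ← E → F
  G is a collider and G is conditioned on, which opens it; E is a fork and E is not conditioned on — no node blocks this path, so it is active.
Path 3: V ← E → F
  E is a fork and E is not conditioned on — no node blocks this path, so it is active.
Path 4: V ← E → G ← F
  E is a fork and E is not conditioned on; G is a collider and G is conditioned on, which opens it — no node blocks this path, so it is active.
Because an active path exists, V and F are not d-separated.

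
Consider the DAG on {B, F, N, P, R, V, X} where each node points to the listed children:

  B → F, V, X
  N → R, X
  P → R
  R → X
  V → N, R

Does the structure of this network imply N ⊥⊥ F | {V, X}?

No — N and F are not d-separated given {V, X}.

6 paths connect N and F; each must be blocked for d-separation to hold:
Path 1: N → X ← R ← V ← B → F
  V is a chain here and V is conditioned on, so the path is blocked at V.
Path 2: N → X ← B → F
  X is a collider and X is conditioned on, which opens it; B is a fork and B is not conditioned on — no node blocks this path, so it is active.
Path 3: N → R → X ← B → F
  R is a chain and R is not conditioned on; X is a collider and X is conditioned on, which opens it; B is a fork and B is not conditioned on — no node blocks this path, so it is active.
Path 4: N → R ← V ← B → F
  V is a chain here and V is conditioned on, so the path is blocked at V.
Path 5: N ← V → R → X ← B → F
  V is a fork here and V is conditioned on, so the path is blocked at V.
Path 6: N ← V ← B → F
  V is a chain here and V is conditioned on, so the path is blocked at V.
Because an active path exists, N and F are not d-separated.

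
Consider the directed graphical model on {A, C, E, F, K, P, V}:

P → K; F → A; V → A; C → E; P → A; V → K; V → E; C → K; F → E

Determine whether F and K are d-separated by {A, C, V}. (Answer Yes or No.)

6 paths connect F and K; each must be blocked for d-separation to hold:
Path 1: F → A ← P → K
  A is a collider and A is conditioned on, which opens it; P is a fork and P is not conditioned on — no node blocks this path, so it is active.
Path 2: F → A ← V → K
  V is a fork here and V is conditioned on, so the path is blocked at V.
Path 3: F → A ← V → E ← C → K
  V is a fork here and V is conditioned on, so the path is blocked at V.
Path 4: F → E ← C → K
  E is a collider here and neither E nor any of its descendants is conditioned on, so the collider stays closed — the path is blocked at E.
Path 5: F → E ← V → A ← P → K
  E is a collider here and neither E nor any of its descendants is conditioned on, so the collider stays closed — the path is blocked at E.
Path 6: F → E ← V → K
  E is a collider here and neither E nor any of its descendants is conditioned on, so the collider stays closed — the path is blocked at E.
At least one path is unblocked, so d-separation fails.

No — F and K are not d-separated given {A, C, V}.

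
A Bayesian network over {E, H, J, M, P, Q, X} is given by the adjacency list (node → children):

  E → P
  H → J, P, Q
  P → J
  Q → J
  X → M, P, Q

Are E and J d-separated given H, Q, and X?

No

Enumerating the 5 paths from E to J and testing each for blocking by {H, Q, X}:
Path 1: E → P → J
  P is a chain and P is not conditioned on — no node blocks this path, so it is active.
Path 2: E → P ← X → Q → J
  P is a collider here and neither P nor any of its descendants is conditioned on, so the collider stays closed — the path is blocked at P.
Path 3: E → P ← X → Q ← H → J
  P is a collider here and neither P nor any of its descendants is conditioned on, so the collider stays closed — the path is blocked at P.
Path 4: E → P ← H → Q → J
  P is a collider here and neither P nor any of its descendants is conditioned on, so the collider stays closed — the path is blocked at P.
Path 5: E → P ← H → J
  P is a collider here and neither P nor any of its descendants is conditioned on, so the collider stays closed — the path is blocked at P.
Because an active path exists, E and J are not d-separated.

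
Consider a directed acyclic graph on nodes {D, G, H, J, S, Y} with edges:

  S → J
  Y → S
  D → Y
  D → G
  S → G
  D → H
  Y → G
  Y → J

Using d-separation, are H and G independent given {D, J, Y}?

There are 4 undirected paths between H and G; checking each against the conditioning set {D, J, Y}:
Path 1: H ← D → Y → S → G
  D is a fork here and D is conditioned on, so the path is blocked at D.
Path 2: H ← D → Y → G
  D is a fork here and D is conditioned on, so the path is blocked at D.
Path 3: H ← D → Y → J ← S → G
  D is a fork here and D is conditioned on, so the path is blocked at D.
Path 4: H ← D → G
  D is a fork here and D is conditioned on, so the path is blocked at D.
Since every path is blocked, d-separation holds.

Yes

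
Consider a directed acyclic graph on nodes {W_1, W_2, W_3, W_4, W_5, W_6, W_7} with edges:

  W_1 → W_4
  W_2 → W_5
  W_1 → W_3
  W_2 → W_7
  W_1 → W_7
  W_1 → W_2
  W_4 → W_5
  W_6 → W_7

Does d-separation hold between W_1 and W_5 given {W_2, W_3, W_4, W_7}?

Yes

3 paths connect W_1 and W_5; each must be blocked for d-separation to hold:
  1. W_1 → W_7 ← W_2 → W_5 — W_7:collider[open]; W_2:fork[blocks] ⇒ blocked
  2. W_1 → W_2 → W_5 — W_2:chain[blocks] ⇒ blocked
  3. W_1 → W_4 → W_5 — W_4:chain[blocks] ⇒ blocked
Since every path is blocked, d-separation holds.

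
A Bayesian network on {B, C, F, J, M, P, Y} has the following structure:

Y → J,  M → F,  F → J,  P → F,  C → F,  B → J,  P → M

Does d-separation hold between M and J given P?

2 paths connect M and J; each must be blocked for d-separation to hold:
  1. M → F → J — F:chain[open] ⇒ active
  2. M ← P → F → J — P:fork[blocks]; F:chain[open] ⇒ blocked
At least one path is unblocked, so d-separation fails.

No — M and J are not d-separated given {P}.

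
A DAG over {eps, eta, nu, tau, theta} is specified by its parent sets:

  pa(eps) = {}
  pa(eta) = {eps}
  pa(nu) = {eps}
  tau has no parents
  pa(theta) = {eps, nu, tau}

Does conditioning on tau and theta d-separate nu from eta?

No

2 paths connect nu and eta; each must be blocked for d-separation to hold:
  1. nu → theta ← eps → eta — theta:collider[open]; eps:fork[open] ⇒ active
  2. nu ← eps → eta — eps:fork[open] ⇒ active
At least one path is unblocked, so d-separation fails.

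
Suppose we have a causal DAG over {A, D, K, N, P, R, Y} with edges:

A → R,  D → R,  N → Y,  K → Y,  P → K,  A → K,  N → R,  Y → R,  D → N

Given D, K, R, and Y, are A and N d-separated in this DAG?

No

We examine all 6 paths between A and N:
  1. A → R ← D → N — R:collider[open]; D:fork[blocks] ⇒ blocked
  2. A → R ← Y ← N — R:collider[open]; Y:chain[blocks] ⇒ blocked
  3. A → R ← N — R:collider[open] ⇒ active
  4. A → K → Y → R ← D → N — K:chain[blocks]; Y:chain[blocks]; R:collider[open]; D:fork[blocks] ⇒ blocked
  5. A → K → Y → R ← N — K:chain[blocks]; Y:chain[blocks]; R:collider[open] ⇒ blocked
  6. A → K → Y ← N — K:chain[blocks]; Y:collider[open] ⇒ blocked
Since the path A → R ← N is active, A and N are not d-separated given {D, K, R, Y}.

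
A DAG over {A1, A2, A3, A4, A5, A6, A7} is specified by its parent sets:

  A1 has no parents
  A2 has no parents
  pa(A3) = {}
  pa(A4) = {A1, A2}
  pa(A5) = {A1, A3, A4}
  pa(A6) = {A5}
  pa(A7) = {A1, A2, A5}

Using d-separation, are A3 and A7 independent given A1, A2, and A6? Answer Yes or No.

No

5 paths connect A3 and A7; each must be blocked for d-separation to hold:
  1. A3 → A5 → A7 — A5:chain[open] ⇒ active
  2. A3 → A5 ← A1 → A7 — A5:collider[open]; A1:fork[blocks] ⇒ blocked
  3. A3 → A5 ← A1 → A4 ← A2 → A7 — A5:collider[open]; A1:fork[blocks]; A4:collider[open]; A2:fork[blocks] ⇒ blocked
  4. A3 → A5 ← A4 ← A1 → A7 — A5:collider[open]; A4:chain[open]; A1:fork[blocks] ⇒ blocked
  5. A3 → A5 ← A4 ← A2 → A7 — A5:collider[open]; A4:chain[open]; A2:fork[blocks] ⇒ blocked
Because an active path exists, A3 and A7 are not d-separated.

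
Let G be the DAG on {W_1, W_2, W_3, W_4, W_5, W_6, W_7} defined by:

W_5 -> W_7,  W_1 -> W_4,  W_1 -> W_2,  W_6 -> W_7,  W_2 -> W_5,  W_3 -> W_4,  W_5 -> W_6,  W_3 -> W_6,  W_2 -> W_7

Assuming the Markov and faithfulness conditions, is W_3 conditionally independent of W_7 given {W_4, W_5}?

No

6 paths connect W_3 and W_7; each must be blocked for d-separation to hold:
Path 1: W_3 → W_6 ← W_5 ← W_2 → W_7
  W_6 is a collider here and neither W_6 nor any of its descendants is conditioned on, so the collider stays closed — the path is blocked at W_6.
Path 2: W_3 → W_6 ← W_5 → W_7
  W_6 is a collider here and neither W_6 nor any of its descendants is conditioned on, so the collider stays closed — the path is blocked at W_6.
Path 3: W_3 → W_6 → W_7
  W_6 is a chain and W_6 is not conditioned on — no node blocks this path, so it is active.
Path 4: W_3 → W_4 ← W_1 → W_2 → W_5 → W_7
  W_5 is a chain here and W_5 is conditioned on, so the path is blocked at W_5.
Path 5: W_3 → W_4 ← W_1 → W_2 → W_5 → W_6 → W_7
  W_5 is a chain here and W_5 is conditioned on, so the path is blocked at W_5.
Path 6: W_3 → W_4 ← W_1 → W_2 → W_7
  W_4 is a collider and W_4 is conditioned on, which opens it; W_1 is a fork and W_1 is not conditioned on; W_2 is a chain and W_2 is not conditioned on — no node blocks this path, so it is active.
Because an active path exists, W_3 and W_7 are not d-separated.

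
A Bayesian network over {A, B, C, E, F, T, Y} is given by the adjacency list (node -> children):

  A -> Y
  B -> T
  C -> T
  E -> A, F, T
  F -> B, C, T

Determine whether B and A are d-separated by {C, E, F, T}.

Yes

We examine all 6 paths between B and A:
Path 1: B → T ← C ← F ← E → A
  C is a chain here and C is conditioned on, so the path is blocked at C.
Path 2: B → T ← E → A
  E is a fork here and E is conditioned on, so the path is blocked at E.
Path 3: B → T ← F ← E → A
  F is a chain here and F is conditioned on, so the path is blocked at F.
Path 4: B ← F → C → T ← E → A
  F is a fork here and F is conditioned on, so the path is blocked at F.
Path 5: B ← F → T ← E → A
  F is a fork here and F is conditioned on, so the path is blocked at F.
Path 6: B ← F ← E → A
  F is a chain here and F is conditioned on, so the path is blocked at F.
All paths are blocked; B ⊥ A | {C, E, F, T} holds.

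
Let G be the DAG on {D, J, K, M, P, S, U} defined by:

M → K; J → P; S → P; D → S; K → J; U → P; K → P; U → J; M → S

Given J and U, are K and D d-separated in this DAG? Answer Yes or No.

Yes

There are 4 undirected paths between K and D; checking each against the conditioning set {J, U}:
Path 1: K → P ← S ← D
  P is a collider here and neither P nor any of its descendants is conditioned on, so the collider stays closed — the path is blocked at P.
Path 2: K → J → P ← S ← D
  J is a chain here and J is conditioned on, so the path is blocked at J.
Path 3: K → J ← U → P ← S ← D
  U is a fork here and U is conditioned on, so the path is blocked at U.
Path 4: K ← M → S ← D
  S is a collider here and neither S nor any of its descendants is conditioned on, so the collider stays closed — the path is blocked at S.
Every path is blocked, so K and D are d-separated given {J, U}.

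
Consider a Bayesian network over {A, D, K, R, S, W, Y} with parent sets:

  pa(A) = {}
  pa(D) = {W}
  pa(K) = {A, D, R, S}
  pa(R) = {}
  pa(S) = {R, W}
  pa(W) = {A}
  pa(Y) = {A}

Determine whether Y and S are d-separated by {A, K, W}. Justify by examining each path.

Yes

6 paths connect Y and S; each must be blocked for d-separation to hold:
  1. Y ← A → W → D → K ← S — A:fork[blocks]; W:chain[blocks]; D:chain[open]; K:collider[open] ⇒ blocked
  2. Y ← A → W → D → K ← R → S — A:fork[blocks]; W:chain[blocks]; D:chain[open]; K:collider[open]; R:fork[open] ⇒ blocked
  3. Y ← A → W → S — A:fork[blocks]; W:chain[blocks] ⇒ blocked
  4. Y ← A → K ← D ← W → S — A:fork[blocks]; K:collider[open]; D:chain[open]; W:fork[blocks] ⇒ blocked
  5. Y ← A → K ← S — A:fork[blocks]; K:collider[open] ⇒ blocked
  6. Y ← A → K ← R → S — A:fork[blocks]; K:collider[open]; R:fork[open] ⇒ blocked
All paths are blocked; Y ⊥ S | {A, K, W} holds.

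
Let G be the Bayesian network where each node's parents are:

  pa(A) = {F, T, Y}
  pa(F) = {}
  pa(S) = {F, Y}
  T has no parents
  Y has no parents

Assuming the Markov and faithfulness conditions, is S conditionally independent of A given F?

No — S and A are not d-separated given {F}.

We examine all 2 paths between S and A:
Path 1: S ← Y → A
  Y is a fork and Y is not conditioned on — no node blocks this path, so it is active.
Path 2: S ← F → A
  F is a fork here and F is conditioned on, so the path is blocked at F.
Since the path S ← Y → A is active, S and A are not d-separated given {F}.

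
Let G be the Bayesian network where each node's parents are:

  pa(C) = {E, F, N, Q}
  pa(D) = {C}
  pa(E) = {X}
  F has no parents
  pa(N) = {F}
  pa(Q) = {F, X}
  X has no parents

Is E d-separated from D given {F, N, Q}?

4 paths connect E and D; each must be blocked for d-separation to hold:
Path 1: E ← X → Q ← F → N → C → D
  F is a fork here and F is conditioned on, so the path is blocked at F.
Path 2: E ← X → Q ← F → C → D
  F is a fork here and F is conditioned on, so the path is blocked at F.
Path 3: E ← X → Q → C → D
  Q is a chain here and Q is conditioned on, so the path is blocked at Q.
Path 4: E → C → D
  C is a chain and C is not conditioned on — no node blocks this path, so it is active.
Because an active path exists, E and D are not d-separated.

No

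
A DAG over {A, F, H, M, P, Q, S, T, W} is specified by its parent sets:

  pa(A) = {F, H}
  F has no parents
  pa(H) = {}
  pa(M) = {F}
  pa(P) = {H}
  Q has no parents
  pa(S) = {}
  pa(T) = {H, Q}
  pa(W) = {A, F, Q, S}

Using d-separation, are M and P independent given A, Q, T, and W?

No — M and P are not d-separated given {A, Q, T, W}.

There are 4 undirected paths between M and P; checking each against the conditioning set {A, Q, T, W}:
  1. M ← F → W ← A ← H → P — F:fork[open]; W:collider[open]; A:chain[blocks]; H:fork[open] ⇒ blocked
  2. M ← F → W ← Q → T ← H → P — F:fork[open]; W:collider[open]; Q:fork[blocks]; T:collider[open]; H:fork[open] ⇒ blocked
  3. M ← F → A → W ← Q → T ← H → P — F:fork[open]; A:chain[blocks]; W:collider[open]; Q:fork[blocks]; T:collider[open]; H:fork[open] ⇒ blocked
  4. M ← F → A ← H → P — F:fork[open]; A:collider[open]; H:fork[open] ⇒ active
Because an active path exists, M and P are not d-separated.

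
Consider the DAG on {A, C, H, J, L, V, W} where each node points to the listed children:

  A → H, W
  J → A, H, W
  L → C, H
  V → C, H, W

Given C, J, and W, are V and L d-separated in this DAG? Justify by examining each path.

No

Enumerating the 6 paths from V to L and testing each for blocking by {C, J, W}:
  1. V → H ← L — H:collider[blocks] ⇒ blocked
  2. V → W ← A → H ← L — W:collider[open]; A:fork[open]; H:collider[blocks] ⇒ blocked
  3. V → W ← A ← J → H ← L — W:collider[open]; A:chain[open]; J:fork[blocks]; H:collider[blocks] ⇒ blocked
  4. V → W ← J → H ← L — W:collider[open]; J:fork[blocks]; H:collider[blocks] ⇒ blocked
  5. V → W ← J → A → H ← L — W:collider[open]; J:fork[blocks]; A:chain[open]; H:collider[blocks] ⇒ blocked
  6. V → C ← L — C:collider[open] ⇒ active
Because an active path exists, V and L are not d-separated.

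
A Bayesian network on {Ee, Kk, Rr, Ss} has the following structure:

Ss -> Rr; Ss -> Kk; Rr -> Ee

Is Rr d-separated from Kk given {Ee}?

No

Only one path connects Rr and Kk:
Path 1: Rr ← Ss → Kk
  Ss is a fork and Ss is not conditioned on — no node blocks this path, so it is active.
Since the path Rr ← Ss → Kk is active, Rr and Kk are not d-separated given {Ee}.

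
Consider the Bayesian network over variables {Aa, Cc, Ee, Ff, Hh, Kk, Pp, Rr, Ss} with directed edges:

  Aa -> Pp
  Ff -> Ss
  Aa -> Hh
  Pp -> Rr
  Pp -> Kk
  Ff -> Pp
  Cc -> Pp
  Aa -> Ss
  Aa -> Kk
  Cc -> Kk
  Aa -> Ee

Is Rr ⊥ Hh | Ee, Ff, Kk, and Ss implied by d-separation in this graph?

There are 4 undirected paths between Rr and Hh; checking each against the conditioning set {Ee, Ff, Kk, Ss}:
  1. Rr ← Pp ← Aa → Hh — Pp:chain[open]; Aa:fork[open] ⇒ active
  2. Rr ← Pp ← Cc → Kk ← Aa → Hh — Pp:chain[open]; Cc:fork[open]; Kk:collider[open]; Aa:fork[open] ⇒ active
  3. Rr ← Pp ← Ff → Ss ← Aa → Hh — Pp:chain[open]; Ff:fork[blocks]; Ss:collider[open]; Aa:fork[open] ⇒ blocked
  4. Rr ← Pp → Kk ← Aa → Hh — Pp:fork[open]; Kk:collider[open]; Aa:fork[open] ⇒ active
At least one path is unblocked, so d-separation fails.

No — Rr and Hh are not d-separated given {Ee, Ff, Kk, Ss}.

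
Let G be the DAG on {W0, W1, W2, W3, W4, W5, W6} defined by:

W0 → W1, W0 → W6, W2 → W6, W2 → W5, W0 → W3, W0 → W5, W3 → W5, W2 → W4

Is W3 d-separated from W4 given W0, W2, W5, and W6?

Yes

We examine all 4 paths between W3 and W4:
  1. W3 ← W0 → W5 ← W2 → W4 — W0:fork[blocks]; W5:collider[open]; W2:fork[blocks] ⇒ blocked
  2. W3 ← W0 → W6 ← W2 → W4 — W0:fork[blocks]; W6:collider[open]; W2:fork[blocks] ⇒ blocked
  3. W3 → W5 ← W0 → W6 ← W2 → W4 — W5:collider[open]; W0:fork[blocks]; W6:collider[open]; W2:fork[blocks] ⇒ blocked
  4. W3 → W5 ← W2 → W4 — W5:collider[open]; W2:fork[blocks] ⇒ blocked
Every path is blocked, so W3 and W4 are d-separated given {W0, W2, W5, W6}.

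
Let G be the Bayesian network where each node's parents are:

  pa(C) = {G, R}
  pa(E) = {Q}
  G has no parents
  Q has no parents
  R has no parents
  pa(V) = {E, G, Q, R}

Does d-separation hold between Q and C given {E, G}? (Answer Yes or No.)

4 paths connect Q and C; each must be blocked for d-separation to hold:
Path 1: Q → E → V ← R → C
  E is a chain here and E is conditioned on, so the path is blocked at E.
Path 2: Q → E → V ← G → C
  E is a chain here and E is conditioned on, so the path is blocked at E.
Path 3: Q → V ← R → C
  V is a collider here and neither V nor any of its descendants is conditioned on, so the collider stays closed — the path is blocked at V.
Path 4: Q → V ← G → C
  V is a collider here and neither V nor any of its descendants is conditioned on, so the collider stays closed — the path is blocked at V.
Since every path is blocked, d-separation holds.

Yes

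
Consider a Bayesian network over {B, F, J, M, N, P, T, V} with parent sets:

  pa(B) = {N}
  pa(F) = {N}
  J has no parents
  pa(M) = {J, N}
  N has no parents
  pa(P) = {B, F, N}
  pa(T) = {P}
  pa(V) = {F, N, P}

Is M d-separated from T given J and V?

6 paths connect M and T; each must be blocked for d-separation to hold:
  1. M ← N → V ← P → T — N:fork[open]; V:collider[open]; P:fork[open] ⇒ active
  2. M ← N → V ← F → P → T — N:fork[open]; V:collider[open]; F:fork[open]; P:chain[open] ⇒ active
  3. M ← N → P → T — N:fork[open]; P:chain[open] ⇒ active
  4. M ← N → B → P → T — N:fork[open]; B:chain[open]; P:chain[open] ⇒ active
  5. M ← N → F → V ← P → T — N:fork[open]; F:chain[open]; V:collider[open]; P:fork[open] ⇒ active
  6. M ← N → F → P → T — N:fork[open]; F:chain[open]; P:chain[open] ⇒ active
Because an active path exists, M and T are not d-separated.

No — M and T are not d-separated given {J, V}.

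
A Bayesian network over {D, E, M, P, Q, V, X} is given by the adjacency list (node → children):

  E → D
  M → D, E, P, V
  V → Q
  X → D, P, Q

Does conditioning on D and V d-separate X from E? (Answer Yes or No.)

Enumerating the 6 paths from X to E and testing each for blocking by {D, V}:
Path 1: X → D ← E
  D is a collider and D is conditioned on, which opens it — no node blocks this path, so it is active.
Path 2: X → D ← M → E
  D is a collider and D is conditioned on, which opens it; M is a fork and M is not conditioned on — no node blocks this path, so it is active.
Path 3: X → Q ← V ← M → D ← E
  Q is a collider here and neither Q nor any of its descendants is conditioned on, so the collider stays closed — the path is blocked at Q.
Path 4: X → Q ← V ← M → E
  Q is a collider here and neither Q nor any of its descendants is conditioned on, so the collider stays closed — the path is blocked at Q.
Path 5: X → P ← M → D ← E
  P is a collider here and neither P nor any of its descendants is conditioned on, so the collider stays closed — the path is blocked at P.
Path 6: X → P ← M → E
  P is a collider here and neither P nor any of its descendants is conditioned on, so the collider stays closed — the path is blocked at P.
Since the path X → D ← E is active, X and E are not d-separated given {D, V}.

No — X and E are not d-separated given {D, V}.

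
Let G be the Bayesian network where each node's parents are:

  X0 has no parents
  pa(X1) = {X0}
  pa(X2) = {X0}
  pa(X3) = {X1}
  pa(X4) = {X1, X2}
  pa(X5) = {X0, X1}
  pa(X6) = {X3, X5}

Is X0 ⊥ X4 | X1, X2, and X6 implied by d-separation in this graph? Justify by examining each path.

Yes

We examine all 4 paths between X0 and X4:
  1. X0 → X1 → X4 — X1:chain[blocks] ⇒ blocked
  2. X0 → X2 → X4 — X2:chain[blocks] ⇒ blocked
  3. X0 → X5 ← X1 → X4 — X5:collider[open]; X1:fork[blocks] ⇒ blocked
  4. X0 → X5 → X6 ← X3 ← X1 → X4 — X5:chain[open]; X6:collider[open]; X3:chain[open]; X1:fork[blocks] ⇒ blocked
All paths are blocked; X0 ⊥ X4 | {X1, X2, X6} holds.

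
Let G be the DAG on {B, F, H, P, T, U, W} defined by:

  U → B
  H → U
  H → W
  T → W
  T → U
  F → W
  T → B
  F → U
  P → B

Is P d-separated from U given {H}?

Yes

We examine all 4 paths between P and U:
  1. P → B ← U — B:collider[blocks] ⇒ blocked
  2. P → B ← T → W ← H → U — B:collider[blocks]; T:fork[open]; W:collider[blocks]; H:fork[blocks] ⇒ blocked
  3. P → B ← T → W ← F → U — B:collider[blocks]; T:fork[open]; W:collider[blocks]; F:fork[open] ⇒ blocked
  4. P → B ← T → U — B:collider[blocks]; T:fork[open] ⇒ blocked
All paths are blocked; P ⊥ U | {H} holds.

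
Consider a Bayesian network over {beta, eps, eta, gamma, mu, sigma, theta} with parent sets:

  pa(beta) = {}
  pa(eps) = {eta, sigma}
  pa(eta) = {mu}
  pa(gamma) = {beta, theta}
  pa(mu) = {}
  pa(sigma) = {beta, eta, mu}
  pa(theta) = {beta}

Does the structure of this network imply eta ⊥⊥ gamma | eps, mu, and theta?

6 paths connect eta and gamma; each must be blocked for d-separation to hold:
  1. eta → eps ← sigma ← beta → gamma — eps:collider[open]; sigma:chain[open]; beta:fork[open] ⇒ active
  2. eta → eps ← sigma ← beta → theta → gamma — eps:collider[open]; sigma:chain[open]; beta:fork[open]; theta:chain[blocks] ⇒ blocked
  3. eta ← mu → sigma ← beta → gamma — mu:fork[blocks]; sigma:collider[open]; beta:fork[open] ⇒ blocked
  4. eta ← mu → sigma ← beta → theta → gamma — mu:fork[blocks]; sigma:collider[open]; beta:fork[open]; theta:chain[blocks] ⇒ blocked
  5. eta → sigma ← beta → gamma — sigma:collider[open]; beta:fork[open] ⇒ active
  6. eta → sigma ← beta → theta → gamma — sigma:collider[open]; beta:fork[open]; theta:chain[blocks] ⇒ blocked
At least one path is unblocked, so d-separation fails.

No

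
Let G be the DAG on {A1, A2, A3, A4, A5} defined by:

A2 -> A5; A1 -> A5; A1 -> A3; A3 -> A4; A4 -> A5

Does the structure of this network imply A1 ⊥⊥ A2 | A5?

No

Enumerating the 2 paths from A1 to A2 and testing each for blocking by {A5}:
Path 1: A1 → A3 → A4 → A5 ← A2
  A3 is a chain and A3 is not conditioned on; A4 is a chain and A4 is not conditioned on; A5 is a collider and A5 is conditioned on, which opens it — no node blocks this path, so it is active.
Path 2: A1 → A5 ← A2
  A5 is a collider and A5 is conditioned on, which opens it — no node blocks this path, so it is active.
At least one path is unblocked, so d-separation fails.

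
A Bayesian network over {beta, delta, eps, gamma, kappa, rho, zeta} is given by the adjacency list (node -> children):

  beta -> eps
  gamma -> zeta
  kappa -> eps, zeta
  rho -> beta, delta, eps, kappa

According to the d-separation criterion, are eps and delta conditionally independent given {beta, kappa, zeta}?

3 paths connect eps and delta; each must be blocked for d-separation to hold:
  1. eps ← rho → delta — rho:fork[open] ⇒ active
  2. eps ← kappa ← rho → delta — kappa:chain[blocks]; rho:fork[open] ⇒ blocked
  3. eps ← beta ← rho → delta — beta:chain[blocks]; rho:fork[open] ⇒ blocked
At least one path is unblocked, so d-separation fails.

No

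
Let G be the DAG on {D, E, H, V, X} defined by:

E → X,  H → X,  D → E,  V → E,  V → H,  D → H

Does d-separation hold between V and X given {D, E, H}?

We examine all 4 paths between V and X:
Path 1: V → E ← D → H → X
  D is a fork here and D is conditioned on, so the path is blocked at D.
Path 2: V → E → X
  E is a chain here and E is conditioned on, so the path is blocked at E.
Path 3: V → H ← D → E → X
  D is a fork here and D is conditioned on, so the path is blocked at D.
Path 4: V → H → X
  H is a chain here and H is conditioned on, so the path is blocked at H.
Since every path is blocked, d-separation holds.

Yes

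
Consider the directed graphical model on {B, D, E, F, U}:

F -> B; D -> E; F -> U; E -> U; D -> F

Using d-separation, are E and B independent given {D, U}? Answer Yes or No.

No

Enumerating the 2 paths from E to B and testing each for blocking by {D, U}:
  1. E → U ← F → B — U:collider[open]; F:fork[open] ⇒ active
  2. E ← D → F → B — D:fork[blocks]; F:chain[open] ⇒ blocked
Because an active path exists, E and B are not d-separated.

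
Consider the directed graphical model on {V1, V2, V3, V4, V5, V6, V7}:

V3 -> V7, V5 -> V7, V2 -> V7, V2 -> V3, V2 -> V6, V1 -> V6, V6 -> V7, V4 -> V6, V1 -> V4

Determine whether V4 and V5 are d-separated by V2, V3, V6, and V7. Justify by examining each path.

6 paths connect V4 and V5; each must be blocked for d-separation to hold:
Path 1: V4 → V6 → V7 ← V5
  V6 is a chain here and V6 is conditioned on, so the path is blocked at V6.
Path 2: V4 → V6 ← V2 → V7 ← V5
  V2 is a fork here and V2 is conditioned on, so the path is blocked at V2.
Path 3: V4 → V6 ← V2 → V3 → V7 ← V5
  V2 is a fork here and V2 is conditioned on, so the path is blocked at V2.
Path 4: V4 ← V1 → V6 → V7 ← V5
  V6 is a chain here and V6 is conditioned on, so the path is blocked at V6.
Path 5: V4 ← V1 → V6 ← V2 → V7 ← V5
  V2 is a fork here and V2 is conditioned on, so the path is blocked at V2.
Path 6: V4 ← V1 → V6 ← V2 → V3 → V7 ← V5
  V2 is a fork here and V2 is conditioned on, so the path is blocked at V2.
Since every path is blocked, d-separation holds.

Yes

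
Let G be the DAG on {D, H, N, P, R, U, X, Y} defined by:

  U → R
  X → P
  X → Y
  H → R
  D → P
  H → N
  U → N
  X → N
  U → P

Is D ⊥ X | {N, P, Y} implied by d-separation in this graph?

No

Enumerating the 3 paths from D to X and testing each for blocking by {N, P, Y}:
Path 1: D → P ← X
  P is a collider and P is conditioned on, which opens it — no node blocks this path, so it is active.
Path 2: D → P ← U → N ← X
  P is a collider and P is conditioned on, which opens it; U is a fork and U is not conditioned on; N is a collider and N is conditioned on, which opens it — no node blocks this path, so it is active.
Path 3: D → P ← U → R ← H → N ← X
  R is a collider here and neither R nor any of its descendants is conditioned on, so the collider stays closed — the path is blocked at R.
Since the path D → P ← X is active, D and X are not d-separated given {N, P, Y}.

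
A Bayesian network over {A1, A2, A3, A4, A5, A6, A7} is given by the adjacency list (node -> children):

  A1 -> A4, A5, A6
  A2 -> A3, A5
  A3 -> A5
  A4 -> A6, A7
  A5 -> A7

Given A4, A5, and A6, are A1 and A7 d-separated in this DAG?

Yes

Enumerating the 3 paths from A1 to A7 and testing each for blocking by {A4, A5, A6}:
  1. A1 → A5 → A7 — A5:chain[blocks] ⇒ blocked
  2. A1 → A4 → A7 — A4:chain[blocks] ⇒ blocked
  3. A1 → A6 ← A4 → A7 — A6:collider[open]; A4:fork[blocks] ⇒ blocked
Since every path is blocked, d-separation holds.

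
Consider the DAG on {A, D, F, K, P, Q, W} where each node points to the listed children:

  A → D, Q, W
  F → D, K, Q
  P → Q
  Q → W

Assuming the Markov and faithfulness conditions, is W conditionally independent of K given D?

There are 4 undirected paths between W and K; checking each against the conditioning set {D}:
  1. W ← Q ← F → K — Q:chain[open]; F:fork[open] ⇒ active
  2. W ← Q ← A → D ← F → K — Q:chain[open]; A:fork[open]; D:collider[open]; F:fork[open] ⇒ active
  3. W ← A → Q ← F → K — A:fork[open]; Q:collider[blocks]; F:fork[open] ⇒ blocked
  4. W ← A → D ← F → K — A:fork[open]; D:collider[open]; F:fork[open] ⇒ active
Since the path W ← Q ← F → K is active, W and K are not d-separated given {D}.

No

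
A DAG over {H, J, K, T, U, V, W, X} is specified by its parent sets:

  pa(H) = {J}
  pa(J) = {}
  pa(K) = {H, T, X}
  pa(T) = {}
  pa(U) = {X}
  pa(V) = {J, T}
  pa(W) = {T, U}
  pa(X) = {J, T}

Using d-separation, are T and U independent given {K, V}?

No

We examine all 6 paths between T and U:
Path 1: T → V ← J → X → U
  V is a collider and V is conditioned on, which opens it; J is a fork and J is not conditioned on; X is a chain and X is not conditioned on — no node blocks this path, so it is active.
Path 2: T → V ← J → H → K ← X → U
  V is a collider and V is conditioned on, which opens it; J is a fork and J is not conditioned on; H is a chain and H is not conditioned on; K is a collider and K is conditioned on, which opens it; X is a fork and X is not conditioned on — no node blocks this path, so it is active.
Path 3: T → K ← X → U
  K is a collider and K is conditioned on, which opens it; X is a fork and X is not conditioned on — no node blocks this path, so it is active.
Path 4: T → K ← H ← J → X → U
  K is a collider and K is conditioned on, which opens it; H is a chain and H is not conditioned on; J is a fork and J is not conditioned on; X is a chain and X is not conditioned on — no node blocks this path, so it is active.
Path 5: T → X → U
  X is a chain and X is not conditioned on — no node blocks this path, so it is active.
Path 6: T → W ← U
  W is a collider here and neither W nor any of its descendants is conditioned on, so the collider stays closed — the path is blocked at W.
Since the path T → V ← J → X → U is active, T and U are not d-separated given {K, V}.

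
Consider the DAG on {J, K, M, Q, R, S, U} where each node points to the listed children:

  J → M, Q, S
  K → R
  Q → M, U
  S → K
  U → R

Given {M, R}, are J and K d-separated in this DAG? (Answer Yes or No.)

No — J and K are not d-separated given {M, R}.

3 paths connect J and K; each must be blocked for d-separation to hold:
Path 1: J → M ← Q → U → R ← K
  M is a collider and M is conditioned on, which opens it; Q is a fork and Q is not conditioned on; U is a chain and U is not conditioned on; R is a collider and R is conditioned on, which opens it — no node blocks this path, so it is active.
Path 2: J → S → K
  S is a chain and S is not conditioned on — no node blocks this path, so it is active.
Path 3: J → Q → U → R ← K
  Q is a chain and Q is not conditioned on; U is a chain and U is not conditioned on; R is a collider and R is conditioned on, which opens it — no node blocks this path, so it is active.
Since the path J → M ← Q → U → R ← K is active, J and K are not d-separated given {M, R}.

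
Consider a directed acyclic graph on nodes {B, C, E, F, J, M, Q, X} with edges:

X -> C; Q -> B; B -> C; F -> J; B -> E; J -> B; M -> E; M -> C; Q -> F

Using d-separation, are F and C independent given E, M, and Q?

No

There are 4 undirected paths between F and C; checking each against the conditioning set {E, M, Q}:
Path 1: F → J → B → C
  J is a chain and J is not conditioned on; B is a chain and B is not conditioned on — no node blocks this path, so it is active.
Path 2: F → J → B → E ← M → C
  M is a fork here and M is conditioned on, so the path is blocked at M.
Path 3: F ← Q → B → C
  Q is a fork here and Q is conditioned on, so the path is blocked at Q.
Path 4: F ← Q → B → E ← M → C
  Q is a fork here and Q is conditioned on, so the path is blocked at Q.
Because an active path exists, F and C are not d-separated.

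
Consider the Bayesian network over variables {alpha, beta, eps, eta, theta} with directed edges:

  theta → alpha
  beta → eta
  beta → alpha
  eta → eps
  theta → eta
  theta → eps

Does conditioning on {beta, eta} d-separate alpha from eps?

Enumerating the 4 paths from alpha to eps and testing each for blocking by {beta, eta}:
Path 1: alpha ← theta → eps
  theta is a fork and theta is not conditioned on — no node blocks this path, so it is active.
Path 2: alpha ← theta → eta → eps
  eta is a chain here and eta is conditioned on, so the path is blocked at eta.
Path 3: alpha ← beta → eta ← theta → eps
  beta is a fork here and beta is conditioned on, so the path is blocked at beta.
Path 4: alpha ← beta → eta → eps
  beta is a fork here and beta is conditioned on, so the path is blocked at beta.
Since the path alpha ← theta → eps is active, alpha and eps are not d-separated given {beta, eta}.

No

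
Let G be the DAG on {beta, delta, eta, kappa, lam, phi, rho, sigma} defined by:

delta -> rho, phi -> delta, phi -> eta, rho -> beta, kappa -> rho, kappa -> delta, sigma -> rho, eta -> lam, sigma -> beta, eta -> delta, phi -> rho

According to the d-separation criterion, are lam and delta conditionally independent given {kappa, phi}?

No

4 paths connect lam and delta; each must be blocked for d-separation to hold:
Path 1: lam ← eta → delta
  eta is a fork and eta is not conditioned on — no node blocks this path, so it is active.
Path 2: lam ← eta ← phi → delta
  phi is a fork here and phi is conditioned on, so the path is blocked at phi.
Path 3: lam ← eta ← phi → rho ← delta
  phi is a fork here and phi is conditioned on, so the path is blocked at phi.
Path 4: lam ← eta ← phi → rho ← kappa → delta
  phi is a fork here and phi is conditioned on, so the path is blocked at phi.
Because an active path exists, lam and delta are not d-separated.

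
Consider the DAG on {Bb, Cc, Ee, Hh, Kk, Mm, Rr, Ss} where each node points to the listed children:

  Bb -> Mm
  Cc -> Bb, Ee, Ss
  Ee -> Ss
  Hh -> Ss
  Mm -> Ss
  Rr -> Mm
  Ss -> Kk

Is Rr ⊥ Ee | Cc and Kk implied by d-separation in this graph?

We examine all 4 paths between Rr and Ee:
Path 1: Rr → Mm ← Bb ← Cc → Ee
  Cc is a fork here and Cc is conditioned on, so the path is blocked at Cc.
Path 2: Rr → Mm ← Bb ← Cc → Ss ← Ee
  Cc is a fork here and Cc is conditioned on, so the path is blocked at Cc.
Path 3: Rr → Mm → Ss ← Ee
  Mm is a chain and Mm is not conditioned on; Ss is a collider and its descendant Kk is conditioned on, which opens it — no node blocks this path, so it is active.
Path 4: Rr → Mm → Ss ← Cc → Ee
  Cc is a fork here and Cc is conditioned on, so the path is blocked at Cc.
Because an active path exists, Rr and Ee are not d-separated.

No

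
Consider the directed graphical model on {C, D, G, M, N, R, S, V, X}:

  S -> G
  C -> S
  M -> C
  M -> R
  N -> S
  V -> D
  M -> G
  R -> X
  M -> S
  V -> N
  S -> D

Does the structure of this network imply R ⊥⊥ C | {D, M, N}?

We examine all 3 paths between R and C:
Path 1: R ← M → G ← S ← C
  M is a fork here and M is conditioned on, so the path is blocked at M.
Path 2: R ← M → C
  M is a fork here and M is conditioned on, so the path is blocked at M.
Path 3: R ← M → S ← C
  M is a fork here and M is conditioned on, so the path is blocked at M.
Since every path is blocked, d-separation holds.

Yes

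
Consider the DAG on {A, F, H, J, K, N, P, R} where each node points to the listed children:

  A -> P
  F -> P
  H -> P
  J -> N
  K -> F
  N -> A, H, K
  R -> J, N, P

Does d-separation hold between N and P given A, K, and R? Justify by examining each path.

No

5 paths connect N and P; each must be blocked for d-separation to hold:
Path 1: N ← J ← R → P
  R is a fork here and R is conditioned on, so the path is blocked at R.
Path 2: N → A → P
  A is a chain here and A is conditioned on, so the path is blocked at A.
Path 3: N → H → P
  H is a chain and H is not conditioned on — no node blocks this path, so it is active.
Path 4: N → K → F → P
  K is a chain here and K is conditioned on, so the path is blocked at K.
Path 5: N ← R → P
  R is a fork here and R is conditioned on, so the path is blocked at R.
Since the path N → H → P is active, N and P are not d-separated given {A, K, R}.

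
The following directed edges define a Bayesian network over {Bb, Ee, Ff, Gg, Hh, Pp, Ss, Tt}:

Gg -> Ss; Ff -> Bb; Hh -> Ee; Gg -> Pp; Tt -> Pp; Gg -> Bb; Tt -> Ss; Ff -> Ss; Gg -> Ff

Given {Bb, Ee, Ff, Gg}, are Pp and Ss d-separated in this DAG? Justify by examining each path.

Enumerating the 4 paths from Pp to Ss and testing each for blocking by {Bb, Ee, Ff, Gg}:
Path 1: Pp ← Tt → Ss
  Tt is a fork and Tt is not conditioned on — no node blocks this path, so it is active.
Path 2: Pp ← Gg → Bb ← Ff → Ss
  Gg is a fork here and Gg is conditioned on, so the path is blocked at Gg.
Path 3: Pp ← Gg → Ff → Ss
  Gg is a fork here and Gg is conditioned on, so the path is blocked at Gg.
Path 4: Pp ← Gg → Ss
  Gg is a fork here and Gg is conditioned on, so the path is blocked at Gg.
Since the path Pp ← Tt → Ss is active, Pp and Ss are not d-separated given {Bb, Ee, Ff, Gg}.

No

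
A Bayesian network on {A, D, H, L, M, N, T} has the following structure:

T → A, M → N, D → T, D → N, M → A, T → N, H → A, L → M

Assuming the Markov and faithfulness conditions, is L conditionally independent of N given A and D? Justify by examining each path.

We examine all 3 paths between L and N:
Path 1: L → M → N
  M is a chain and M is not conditioned on — no node blocks this path, so it is active.
Path 2: L → M → A ← T ← D → N
  D is a fork here and D is conditioned on, so the path is blocked at D.
Path 3: L → M → A ← T → N
  M is a chain and M is not conditioned on; A is a collider and A is conditioned on, which opens it; T is a fork and T is not conditioned on — no node blocks this path, so it is active.
At least one path is unblocked, so d-separation fails.

No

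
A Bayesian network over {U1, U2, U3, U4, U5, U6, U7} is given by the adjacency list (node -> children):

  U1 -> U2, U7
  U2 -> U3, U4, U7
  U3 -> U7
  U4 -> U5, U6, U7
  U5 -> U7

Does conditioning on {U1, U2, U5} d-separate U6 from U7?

Enumerating the 5 paths from U6 to U7 and testing each for blocking by {U1, U2, U5}:
Path 1: U6 ← U4 → U7
  U4 is a fork and U4 is not conditioned on — no node blocks this path, so it is active.
Path 2: U6 ← U4 ← U2 → U7
  U2 is a fork here and U2 is conditioned on, so the path is blocked at U2.
Path 3: U6 ← U4 ← U2 ← U1 → U7
  U2 is a chain here and U2 is conditioned on, so the path is blocked at U2.
Path 4: U6 ← U4 ← U2 → U3 → U7
  U2 is a fork here and U2 is conditioned on, so the path is blocked at U2.
Path 5: U6 ← U4 → U5 → U7
  U5 is a chain here and U5 is conditioned on, so the path is blocked at U5.
At least one path is unblocked, so d-separation fails.

No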